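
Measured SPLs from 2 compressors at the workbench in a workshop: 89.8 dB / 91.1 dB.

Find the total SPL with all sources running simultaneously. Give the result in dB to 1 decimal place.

93.5 dB

Σ 10^(Lᵢ/10) = 2.243e+09.
L_total = 10·log₁₀(2.243e+09) = 93.5 dB.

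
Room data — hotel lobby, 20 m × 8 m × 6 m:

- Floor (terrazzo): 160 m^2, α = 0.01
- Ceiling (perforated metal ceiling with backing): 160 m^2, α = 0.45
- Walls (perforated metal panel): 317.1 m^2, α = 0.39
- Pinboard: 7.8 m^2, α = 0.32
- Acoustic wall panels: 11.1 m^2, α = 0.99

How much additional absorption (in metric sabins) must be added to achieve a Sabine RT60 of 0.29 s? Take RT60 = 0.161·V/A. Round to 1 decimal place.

322.2 sabins

A₁ = Σ Sᵢαᵢ = 160×0.01 + 160×0.45 + 317.1×0.39 + 7.8×0.32 + 11.1×0.99 = 210.754 sabins.
For T = 0.29 s, need A₂ = 0.161·V/T = 0.161·960/0.29 = 532.966 sabins.
ΔA = A₂ − A₁ = 532.966 − 210.754 = 322.2 sabins.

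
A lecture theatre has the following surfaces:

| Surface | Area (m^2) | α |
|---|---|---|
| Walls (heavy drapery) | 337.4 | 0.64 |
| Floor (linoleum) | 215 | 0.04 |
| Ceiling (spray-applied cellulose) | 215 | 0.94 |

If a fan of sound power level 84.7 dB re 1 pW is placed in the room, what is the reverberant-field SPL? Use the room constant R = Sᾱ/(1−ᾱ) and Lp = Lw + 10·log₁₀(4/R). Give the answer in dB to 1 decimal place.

60.9 dB

Σ(Sᵢαᵢ) = 337.4·0.64 + 215·0.04 + 215·0.94 = 426.636; total area S = 767.4 m^2.
ᾱ = 426.636/767.4 = 0.5559; R = Sᾱ/(1−ᾱ) = 426.636/(1−0.5559) = 960.676 m^2.
Lp = Lw + 10 log₁₀(4/R) = 84.7 -23.81 = 60.9 dB.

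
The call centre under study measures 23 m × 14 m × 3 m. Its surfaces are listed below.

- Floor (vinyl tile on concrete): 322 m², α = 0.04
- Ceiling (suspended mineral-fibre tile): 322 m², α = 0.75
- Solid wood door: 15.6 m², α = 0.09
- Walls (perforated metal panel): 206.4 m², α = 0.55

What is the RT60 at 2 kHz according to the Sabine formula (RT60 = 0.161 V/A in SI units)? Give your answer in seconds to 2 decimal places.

0.42 sec

Total absorption A = 322×0.04 + 322×0.75 + 15.6×0.09 + 206.4×0.55
  = 12.880 + 241.500 + 1.404 + 113.520 = 369.304 m² sabins.
V = 23·14·3 = 966 m³.
Sabine: RT60 = 0.161 × 966 / 369.304 = 0.42 s.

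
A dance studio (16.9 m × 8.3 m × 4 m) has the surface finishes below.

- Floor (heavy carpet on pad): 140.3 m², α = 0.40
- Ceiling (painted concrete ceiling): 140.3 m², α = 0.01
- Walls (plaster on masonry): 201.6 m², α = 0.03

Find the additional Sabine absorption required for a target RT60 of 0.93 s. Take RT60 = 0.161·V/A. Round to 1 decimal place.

A₁ = Σ Sᵢαᵢ = 140.3×0.40 + 140.3×0.01 + 201.6×0.03 = 63.571 sabins.
V = 561.08 m³. Required absorption A₂ = 0.161 × 561.08 / 0.93 = 97.133 sabins.
Shortfall: 97.133 − 63.571 = 33.6 sabins.

33.6 sabins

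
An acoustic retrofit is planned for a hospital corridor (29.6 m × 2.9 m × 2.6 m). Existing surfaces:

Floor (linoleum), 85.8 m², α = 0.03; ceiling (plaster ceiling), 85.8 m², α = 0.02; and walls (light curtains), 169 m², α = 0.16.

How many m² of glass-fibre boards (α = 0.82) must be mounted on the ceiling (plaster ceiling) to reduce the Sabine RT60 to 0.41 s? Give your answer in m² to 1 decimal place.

A₁ = Σ Sᵢαᵢ = 85.8*0.03 + 85.8*0.02 + 169*0.16 = 31.330 sabins.
Required A₂ = 0.161·223.184/0.41 = 87.641 sabins.
ΔA needed = 87.641 − 31.330 = 56.311 sabins.
Each m² of panel replacing the ceiling (plaster ceiling) adds (0.82 − 0.02) = 0.80 sabins.
Panel area = 56.311 / 0.80 = 70.4 m².

70.4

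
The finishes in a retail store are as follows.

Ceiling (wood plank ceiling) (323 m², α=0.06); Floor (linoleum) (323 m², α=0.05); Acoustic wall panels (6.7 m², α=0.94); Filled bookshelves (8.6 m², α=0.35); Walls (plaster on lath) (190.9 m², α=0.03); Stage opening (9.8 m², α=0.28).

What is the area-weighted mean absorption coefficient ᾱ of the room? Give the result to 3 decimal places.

0.062

Total surface area S = 862.0 m².
Weighted sum Σ Sα = 53.309.
ᾱ = 53.309 / 862.0 = 0.062.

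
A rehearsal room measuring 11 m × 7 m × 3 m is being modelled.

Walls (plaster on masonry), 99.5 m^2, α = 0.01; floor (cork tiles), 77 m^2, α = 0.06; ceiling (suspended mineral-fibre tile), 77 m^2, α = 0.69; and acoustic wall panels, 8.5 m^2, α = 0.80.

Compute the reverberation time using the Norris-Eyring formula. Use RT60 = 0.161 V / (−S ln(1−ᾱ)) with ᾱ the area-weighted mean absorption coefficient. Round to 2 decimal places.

Total surface area S = 99.5 + 77 + 77 + 8.5 = 262.0 m^2.
Absorption A = 99.5·0.01 + 77·0.06 + 77·0.69 + 8.5·0.80 = 65.545 sabins.
ᾱ = 65.545 / 262.0 = 0.2502.
Eyring denominator: −S ln(1−ᾱ) = 75.443.
V = 11 × 7 × 3 = 231 m³.
T = 0.161·V/[−S·ln(1−ᾱ)] = 0.161·231/75.443 = 0.49 s.

0.49 s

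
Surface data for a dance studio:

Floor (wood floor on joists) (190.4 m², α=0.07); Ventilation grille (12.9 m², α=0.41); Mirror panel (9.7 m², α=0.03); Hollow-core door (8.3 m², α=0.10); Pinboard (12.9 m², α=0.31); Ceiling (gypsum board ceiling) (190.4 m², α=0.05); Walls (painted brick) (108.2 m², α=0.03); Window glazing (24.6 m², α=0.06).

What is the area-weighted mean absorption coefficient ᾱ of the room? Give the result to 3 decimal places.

0.068

S = Σ Sᵢ = 190.4 + 12.9 + 9.7 + 8.3 + 12.9 + 190.4 + 108.2 + 24.6 = 557.4 m².
Σ(Sᵢαᵢ) = 190.4×0.07 + 12.9×0.41 + 9.7×0.03 + 8.3×0.10 + 12.9×0.31 + 190.4×0.05 + 108.2×0.03 + 24.6×0.06 = 37.979.
ᾱ = A/S = 0.068.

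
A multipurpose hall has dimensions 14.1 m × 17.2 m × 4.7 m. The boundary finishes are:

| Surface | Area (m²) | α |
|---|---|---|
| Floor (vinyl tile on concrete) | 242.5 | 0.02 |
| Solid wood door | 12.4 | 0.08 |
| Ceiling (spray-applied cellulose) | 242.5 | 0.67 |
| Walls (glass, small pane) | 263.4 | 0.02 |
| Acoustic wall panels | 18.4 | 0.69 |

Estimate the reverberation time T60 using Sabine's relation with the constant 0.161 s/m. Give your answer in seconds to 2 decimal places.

0.99 sec

Summing Sᵢαᵢ: 4.850 + 0.992 + 162.475 + 5.268 + 12.696 → A = 186.281 sabins.
Room volume: 1139.844 m³.
T = 0.161 V/A = 0.161·1139.844/186.281 = 0.99 s.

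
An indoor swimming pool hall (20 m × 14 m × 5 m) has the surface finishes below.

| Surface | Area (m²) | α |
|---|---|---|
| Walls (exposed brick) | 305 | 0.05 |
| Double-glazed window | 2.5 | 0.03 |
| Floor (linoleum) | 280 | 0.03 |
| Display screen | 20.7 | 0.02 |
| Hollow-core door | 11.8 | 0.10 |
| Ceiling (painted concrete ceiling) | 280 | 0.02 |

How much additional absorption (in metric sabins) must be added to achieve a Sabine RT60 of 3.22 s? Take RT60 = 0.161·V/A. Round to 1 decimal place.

Summing Sᵢαᵢ: 15.250 + 0.075 + 8.400 + 0.414 + 1.180 + 5.600 → A₁ = 30.919 sabins.
Target A₂ = 0.161·1400/3.22 = 70.000 sabins (V = 1400 m³).
Additional absorption ΔA = 70.000 − 30.919 = 39.1 sabins.

39.1 sabins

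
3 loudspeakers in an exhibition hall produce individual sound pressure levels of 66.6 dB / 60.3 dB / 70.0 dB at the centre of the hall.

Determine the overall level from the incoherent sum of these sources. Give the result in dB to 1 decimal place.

Sum in the linear (power) domain: Σ 10^(Lᵢ/10) = 10^(66.6/10) + 10^(60.3/10) + 10^(70.0/10) = 1.564e+07.
Combined level = 10 log₁₀(1.564e+07) = 71.9 dB.

71.9 dB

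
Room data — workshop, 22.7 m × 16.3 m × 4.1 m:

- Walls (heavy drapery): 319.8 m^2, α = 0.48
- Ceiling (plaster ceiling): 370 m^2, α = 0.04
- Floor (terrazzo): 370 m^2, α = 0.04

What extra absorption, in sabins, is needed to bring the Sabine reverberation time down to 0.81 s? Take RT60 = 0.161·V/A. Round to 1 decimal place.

Equivalent absorption area: A₁ = 319.8·0.48 + 370·0.04 + 370·0.04 = 183.104 m^2.
V = 1517.041 m³. Required absorption A₂ = 0.161 × 1517.041 / 0.81 = 301.535 sabins.
Shortfall: 301.535 − 183.104 = 118.4 sabins.

118.4 sabins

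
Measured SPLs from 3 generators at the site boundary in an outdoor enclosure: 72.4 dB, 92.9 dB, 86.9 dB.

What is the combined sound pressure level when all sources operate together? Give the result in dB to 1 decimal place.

93.9 dB

Converting to relative power and adding: 10^(72.4/10) + 10^(92.9/10) + 10^(86.9/10) = 2.457e+09.
Combined level = 10 log₁₀(2.457e+09) = 93.9 dB.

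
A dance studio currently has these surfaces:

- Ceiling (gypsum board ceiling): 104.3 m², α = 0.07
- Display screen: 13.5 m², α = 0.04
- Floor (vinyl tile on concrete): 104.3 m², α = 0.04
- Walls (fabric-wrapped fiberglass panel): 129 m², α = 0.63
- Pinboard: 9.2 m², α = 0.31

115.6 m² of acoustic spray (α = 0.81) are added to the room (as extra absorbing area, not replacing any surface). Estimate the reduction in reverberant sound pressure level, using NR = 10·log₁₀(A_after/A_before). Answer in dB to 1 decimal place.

Equivalent absorption area: A_before = 104.3×0.07 + 13.5×0.04 + 104.3×0.04 + 129×0.63 + 9.2×0.31 = 96.135 m².
Treatment contributes 115.6·0.81 = 93.636 sabins.
A_after = 96.135 + 93.636 = 189.771 sabins.
NR = 10·log₁₀(189.771/96.135) = 3.0 dB.

3.0 dB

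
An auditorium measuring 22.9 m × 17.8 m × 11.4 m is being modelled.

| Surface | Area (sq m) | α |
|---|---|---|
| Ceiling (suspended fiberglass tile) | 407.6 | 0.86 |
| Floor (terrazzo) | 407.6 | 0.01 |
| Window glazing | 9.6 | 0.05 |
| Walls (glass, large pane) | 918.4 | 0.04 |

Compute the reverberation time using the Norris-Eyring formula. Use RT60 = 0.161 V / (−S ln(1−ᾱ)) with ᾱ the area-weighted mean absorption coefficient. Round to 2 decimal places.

1.69 seconds

Total surface area S = 407.6 + 407.6 + 9.6 + 918.4 = 1743.2 sq m.
Σ(Sᵢαᵢ) = 407.6×0.86 + 407.6×0.01 + 9.6×0.05 + 918.4×0.04 = 391.828.
Mean coefficient ᾱ = A/S = 0.2248.
−S·ln(1−ᾱ) = −1743.2 × ln(1 − 0.2248) = 443.878.
V = 22.9 × 17.8 × 11.4 = 4646.868 m³.
RT60 = 0.161 × 4646.868 / 443.878 = 1.69 s.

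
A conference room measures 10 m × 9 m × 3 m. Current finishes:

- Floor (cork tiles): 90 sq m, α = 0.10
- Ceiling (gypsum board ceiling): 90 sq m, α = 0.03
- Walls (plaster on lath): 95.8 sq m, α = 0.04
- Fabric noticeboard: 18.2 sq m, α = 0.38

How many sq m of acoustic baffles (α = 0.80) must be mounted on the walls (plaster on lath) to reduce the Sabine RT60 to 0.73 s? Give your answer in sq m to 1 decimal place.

Equivalent absorption area: A₁ = 90·0.10 + 90·0.03 + 95.8·0.04 + 18.2·0.38 = 22.448 sq m.
V = 270 m³. Target absorption A₂ = 0.161 × 270 / 0.73 = 59.548 sabins.
Absorption to add: 59.548 − 22.448 = 37.100 sabins.
Net gain per sq m: Δα = 0.80 − 0.04 = 0.76.
Panel area = 37.100 / 0.76 = 48.8 sq m.

48.8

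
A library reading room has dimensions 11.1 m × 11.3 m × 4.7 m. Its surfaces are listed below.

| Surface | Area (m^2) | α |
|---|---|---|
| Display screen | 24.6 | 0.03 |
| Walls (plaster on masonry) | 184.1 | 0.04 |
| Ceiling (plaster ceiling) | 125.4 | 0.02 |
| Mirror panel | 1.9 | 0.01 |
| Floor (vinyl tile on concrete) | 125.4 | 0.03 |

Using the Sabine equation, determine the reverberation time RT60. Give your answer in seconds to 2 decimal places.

6.60 sec

Total absorption A = 24.6·0.03 + 184.1·0.04 + 125.4·0.02 + 1.9·0.01 + 125.4·0.03
  = 0.738 + 7.364 + 2.508 + 0.019 + 3.762 = 14.391 m^2 sabins.
Room volume: 589.521 m³.
RT60 = 0.161 · V / A = 0.161 × 589.521 / 14.391 = 6.60 s.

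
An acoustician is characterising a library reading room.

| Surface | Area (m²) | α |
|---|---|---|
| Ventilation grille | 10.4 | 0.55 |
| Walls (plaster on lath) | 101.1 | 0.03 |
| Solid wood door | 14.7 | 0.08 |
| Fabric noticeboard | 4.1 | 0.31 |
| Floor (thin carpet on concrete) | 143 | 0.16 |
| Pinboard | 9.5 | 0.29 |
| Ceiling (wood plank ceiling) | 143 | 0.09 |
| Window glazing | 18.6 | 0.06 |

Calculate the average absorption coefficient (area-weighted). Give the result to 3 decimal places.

0.114

Total surface area S = 444.4 m².
Σ(Sᵢαᵢ) = 10.4·0.55 + 101.1·0.03 + 14.7·0.08 + 4.1·0.31 + 143·0.16 + 9.5·0.29 + 143·0.09 + 18.6·0.06 = 50.821.
ᾱ = A/S = 0.114.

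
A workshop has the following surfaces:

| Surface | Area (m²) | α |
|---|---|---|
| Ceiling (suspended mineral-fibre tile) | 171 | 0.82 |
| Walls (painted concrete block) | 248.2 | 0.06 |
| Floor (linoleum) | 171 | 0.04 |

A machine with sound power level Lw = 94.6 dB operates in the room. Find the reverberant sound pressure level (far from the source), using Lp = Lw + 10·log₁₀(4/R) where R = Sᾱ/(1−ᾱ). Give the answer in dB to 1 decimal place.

Σ(Sᵢαᵢ) = 171×0.82 + 248.2×0.06 + 171×0.04 = 161.952; total area S = 590.2 m².
ᾱ = 0.2744, so room constant R = A/(1−ᾱ) = 223.197 m².
Lp = 94.6 + 10·log₁₀(4/223.197) = 94.6 + (-17.47) = 77.1 dB.

77.1 dB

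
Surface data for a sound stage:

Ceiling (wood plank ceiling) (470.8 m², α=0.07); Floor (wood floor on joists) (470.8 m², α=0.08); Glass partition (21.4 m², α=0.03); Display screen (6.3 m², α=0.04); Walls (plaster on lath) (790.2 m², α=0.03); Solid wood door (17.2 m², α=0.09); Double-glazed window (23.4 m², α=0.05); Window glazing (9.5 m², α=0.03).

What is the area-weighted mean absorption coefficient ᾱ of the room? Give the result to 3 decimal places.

Total surface area S = 1809.6 m².
Σ(Sᵢαᵢ) = 470.8*0.07 + 470.8*0.08 + 21.4*0.03 + 6.3*0.04 + 790.2*0.03 + 17.2*0.09 + 23.4*0.05 + 9.5*0.03 = 98.223.
ᾱ = 98.223 / 1809.6 = 0.054.

0.054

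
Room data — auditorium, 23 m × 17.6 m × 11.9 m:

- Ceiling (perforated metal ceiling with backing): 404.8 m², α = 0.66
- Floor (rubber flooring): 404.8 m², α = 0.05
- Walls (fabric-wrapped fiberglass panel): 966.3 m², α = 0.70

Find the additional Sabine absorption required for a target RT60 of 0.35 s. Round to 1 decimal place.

1252.1 sabins

Equivalent absorption area: A₁ = 404.8·0.66 + 404.8·0.05 + 966.3·0.70 = 963.818 m².
V = 4817.12 m³. Required absorption A₂ = 0.161 × 4817.12 / 0.35 = 2215.875 sabins.
Additional absorption ΔA = 2215.875 − 963.818 = 1252.1 sabins.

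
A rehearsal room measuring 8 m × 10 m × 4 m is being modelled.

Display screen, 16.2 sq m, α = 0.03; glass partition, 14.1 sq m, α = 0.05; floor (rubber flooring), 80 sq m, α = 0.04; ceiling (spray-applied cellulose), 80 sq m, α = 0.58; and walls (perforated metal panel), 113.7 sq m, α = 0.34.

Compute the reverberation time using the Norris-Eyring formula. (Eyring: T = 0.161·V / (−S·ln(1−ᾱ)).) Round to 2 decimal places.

0.49 seconds

Total surface area S = 16.2 + 14.1 + 80 + 80 + 113.7 = 304.0 sq m.
Σ(Sᵢαᵢ) = 16.2·0.03 + 14.1·0.05 + 80·0.04 + 80·0.58 + 113.7·0.34 = 89.449.
ᾱ = 89.449 / 304.0 = 0.2942.
Eyring denominator: −S ln(1−ᾱ) = 105.921.
V = 8 × 10 × 4 = 320 m³.
T = 0.161·V/[−S·ln(1−ᾱ)] = 0.161·320/105.921 = 0.49 s.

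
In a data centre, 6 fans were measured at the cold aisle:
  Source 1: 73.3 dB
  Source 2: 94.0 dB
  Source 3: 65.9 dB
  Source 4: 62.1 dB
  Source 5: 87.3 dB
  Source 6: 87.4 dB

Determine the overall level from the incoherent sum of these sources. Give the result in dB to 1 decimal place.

Σ 10^(Lᵢ/10) = 3.625e+09.
Combined level = 10 log₁₀(3.625e+09) = 95.6 dB.

95.6 dB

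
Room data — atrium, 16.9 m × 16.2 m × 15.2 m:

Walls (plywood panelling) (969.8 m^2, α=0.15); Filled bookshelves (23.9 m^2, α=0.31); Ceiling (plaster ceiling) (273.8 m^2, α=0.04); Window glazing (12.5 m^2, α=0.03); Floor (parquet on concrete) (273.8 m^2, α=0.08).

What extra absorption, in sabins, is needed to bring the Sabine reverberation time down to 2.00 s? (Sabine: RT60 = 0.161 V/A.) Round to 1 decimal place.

A₁ = Σ Sᵢαᵢ = 969.8×0.15 + 23.9×0.31 + 273.8×0.04 + 12.5×0.03 + 273.8×0.08 = 186.110 sabins.
V = 4161.456 m³. Required absorption A₂ = 0.161 × 4161.456 / 2.00 = 334.997 sabins.
Shortfall: 334.997 − 186.110 = 148.9 sabins.

148.9 sabins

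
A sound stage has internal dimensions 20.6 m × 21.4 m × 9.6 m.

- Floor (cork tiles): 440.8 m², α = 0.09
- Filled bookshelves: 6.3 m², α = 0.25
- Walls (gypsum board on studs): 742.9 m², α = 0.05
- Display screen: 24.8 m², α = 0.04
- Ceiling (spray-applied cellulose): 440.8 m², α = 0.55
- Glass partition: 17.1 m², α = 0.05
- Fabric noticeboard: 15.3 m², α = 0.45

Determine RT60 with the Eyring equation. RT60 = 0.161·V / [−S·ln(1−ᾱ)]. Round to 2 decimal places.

Total surface area S = 440.8 + 6.3 + 742.9 + 24.8 + 440.8 + 17.1 + 15.3 = 1688.0 m².
Absorption A = 440.8·0.09 + 6.3·0.25 + 742.9·0.05 + 24.8·0.04 + 440.8·0.55 + 17.1·0.05 + 15.3·0.45 = 329.564 sabins.
Mean coefficient ᾱ = A/S = 0.1952.
Eyring denominator: −S ln(1−ᾱ) = 366.569.
V = 20.6 × 21.4 × 9.6 = 4232.064 m³.
T = 0.161·V/[−S·ln(1−ᾱ)] = 0.161·4232.064/366.569 = 1.86 s.

1.86 s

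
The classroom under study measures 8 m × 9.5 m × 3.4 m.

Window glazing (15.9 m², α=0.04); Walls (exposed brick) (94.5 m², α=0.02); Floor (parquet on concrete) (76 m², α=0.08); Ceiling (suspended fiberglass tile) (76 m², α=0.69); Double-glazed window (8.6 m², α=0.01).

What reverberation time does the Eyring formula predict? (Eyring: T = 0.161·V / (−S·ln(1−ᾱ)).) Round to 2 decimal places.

S = Σ Sᵢ = 271.0 m².
Absorption A = 15.9·0.04 + 94.5·0.02 + 76·0.08 + 76·0.69 + 8.6·0.01 = 61.132 sabins.
Mean coefficient ᾱ = A/S = 0.2256.
Eyring denominator: −S ln(1−ᾱ) = 69.286.
V = 8 × 9.5 × 3.4 = 258.4 m³.
T = 0.161·V/[−S·ln(1−ᾱ)] = 0.161·258.4/69.286 = 0.60 s.

0.60 s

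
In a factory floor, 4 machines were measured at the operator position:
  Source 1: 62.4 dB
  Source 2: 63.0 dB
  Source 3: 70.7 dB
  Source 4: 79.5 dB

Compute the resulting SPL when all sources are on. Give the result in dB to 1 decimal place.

Sum in the linear (power) domain: Σ 10^(Lᵢ/10) = 10^(62.4/10) + 10^(63.0/10) + 10^(70.7/10) + 10^(79.5/10) = 1.046e+08.
Back to dB: 10·log₁₀ Σ = 80.2 dB.

80.2 dB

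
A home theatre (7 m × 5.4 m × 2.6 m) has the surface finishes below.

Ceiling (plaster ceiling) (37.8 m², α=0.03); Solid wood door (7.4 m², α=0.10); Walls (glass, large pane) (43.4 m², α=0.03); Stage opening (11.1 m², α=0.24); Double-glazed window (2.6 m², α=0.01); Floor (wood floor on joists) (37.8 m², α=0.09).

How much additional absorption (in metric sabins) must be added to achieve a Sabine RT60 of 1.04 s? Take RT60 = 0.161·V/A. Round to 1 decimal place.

5.9 sabins

Summing Sᵢαᵢ: 1.134 + 0.740 + 1.302 + 2.664 + 0.026 + 3.402 → A₁ = 9.268 sabins.
V = 98.28 m³. Required absorption A₂ = 0.161 × 98.28 / 1.04 = 15.215 sabins.
ΔA = A₂ − A₁ = 15.215 − 9.268 = 5.9 sabins.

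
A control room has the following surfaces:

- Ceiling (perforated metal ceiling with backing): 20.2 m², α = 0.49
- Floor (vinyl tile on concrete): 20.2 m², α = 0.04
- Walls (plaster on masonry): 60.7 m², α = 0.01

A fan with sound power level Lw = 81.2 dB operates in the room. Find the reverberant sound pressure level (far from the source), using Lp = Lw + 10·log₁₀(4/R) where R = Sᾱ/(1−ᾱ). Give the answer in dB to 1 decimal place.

76.2 dB

A = 11.313 sabins; S = 101.1 m².
ᾱ = 0.1119, so room constant R = A/(1−ᾱ) = 12.738 m².
Lp = 81.2 + 10·log₁₀(4/12.738) = 81.2 + (-5.03) = 76.2 dB.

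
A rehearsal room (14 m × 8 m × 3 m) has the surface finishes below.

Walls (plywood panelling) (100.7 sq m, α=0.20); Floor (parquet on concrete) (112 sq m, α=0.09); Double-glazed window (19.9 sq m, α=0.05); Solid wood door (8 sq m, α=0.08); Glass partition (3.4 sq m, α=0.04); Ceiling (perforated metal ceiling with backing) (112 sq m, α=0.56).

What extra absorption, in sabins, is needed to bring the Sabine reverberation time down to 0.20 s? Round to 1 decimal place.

175.8 sabins

Equivalent absorption area: A₁ = 100.7·0.20 + 112·0.09 + 19.9·0.05 + 8·0.08 + 3.4·0.04 + 112·0.56 = 94.711 sq m.
V = 336 m³. Required absorption A₂ = 0.161 × 336 / 0.20 = 270.480 sabins.
Additional absorption ΔA = 270.480 − 94.711 = 175.8 sabins.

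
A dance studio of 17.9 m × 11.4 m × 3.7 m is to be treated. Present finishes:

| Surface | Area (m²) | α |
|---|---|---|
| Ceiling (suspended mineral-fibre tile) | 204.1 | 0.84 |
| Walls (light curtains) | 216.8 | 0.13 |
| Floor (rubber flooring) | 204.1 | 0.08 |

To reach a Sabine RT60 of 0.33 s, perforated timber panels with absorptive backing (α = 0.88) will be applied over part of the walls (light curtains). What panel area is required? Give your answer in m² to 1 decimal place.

Equivalent absorption area: A₁ = 204.1*0.84 + 216.8*0.13 + 204.1*0.08 = 215.956 m².
V = 755.022 m³. Target absorption A₂ = 0.161 × 755.022 / 0.33 = 368.359 sabins.
Absorption to add: 368.359 − 215.956 = 152.403 sabins.
Net gain per m²: Δα = 0.88 − 0.13 = 0.75.
Panel area = 152.403 / 0.75 = 203.2 m².

203.2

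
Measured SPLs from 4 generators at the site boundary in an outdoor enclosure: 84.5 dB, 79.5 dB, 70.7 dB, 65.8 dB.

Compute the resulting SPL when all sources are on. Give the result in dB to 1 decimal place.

85.9 dB

Converting to relative power and adding: 10^(84.5/10) + 10^(79.5/10) + 10^(70.7/10) + 10^(65.8/10) = 3.865e+08.
Combined level = 10 log₁₀(3.865e+08) = 85.9 dB.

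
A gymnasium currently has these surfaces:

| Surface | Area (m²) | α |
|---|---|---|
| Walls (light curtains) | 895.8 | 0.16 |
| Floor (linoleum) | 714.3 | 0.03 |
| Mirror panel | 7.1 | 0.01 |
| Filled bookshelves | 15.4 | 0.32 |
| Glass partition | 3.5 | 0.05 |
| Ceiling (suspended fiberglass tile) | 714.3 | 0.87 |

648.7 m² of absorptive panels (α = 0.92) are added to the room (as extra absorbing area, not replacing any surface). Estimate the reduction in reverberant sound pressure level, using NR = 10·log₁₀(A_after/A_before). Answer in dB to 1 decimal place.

A_before = Σ Sᵢαᵢ = 895.8·0.16 + 714.3·0.03 + 7.1·0.01 + 15.4·0.32 + 3.5·0.05 + 714.3·0.87 = 791.372 sabins.
Treatment contributes 648.7·0.92 = 596.804 sabins.
A_after = 791.372 + 596.804 = 1388.176 sabins.
Reduction = 10 log₁₀(A_after/A_before) = 10 log₁₀(1.7541) = 2.4 dB.

2.4 dB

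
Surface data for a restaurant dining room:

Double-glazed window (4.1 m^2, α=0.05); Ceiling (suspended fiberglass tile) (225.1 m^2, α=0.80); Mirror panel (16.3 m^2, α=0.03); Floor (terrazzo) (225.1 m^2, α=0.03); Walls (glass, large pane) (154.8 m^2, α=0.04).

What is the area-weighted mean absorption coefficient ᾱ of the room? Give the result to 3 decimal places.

Total surface area S = 625.4 m^2.
Weighted sum Σ Sα = 193.719.
ᾱ = A/S = 0.310.

0.310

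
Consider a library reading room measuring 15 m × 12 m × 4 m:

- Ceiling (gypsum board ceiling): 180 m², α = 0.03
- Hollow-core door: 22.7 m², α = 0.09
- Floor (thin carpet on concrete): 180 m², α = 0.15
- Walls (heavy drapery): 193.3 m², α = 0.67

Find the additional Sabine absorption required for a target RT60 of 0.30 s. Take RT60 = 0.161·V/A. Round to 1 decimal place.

222.4 sabins

Total absorption A₁ = 180*0.03 + 22.7*0.09 + 180*0.15 + 193.3*0.67
  = 5.400 + 2.043 + 27.000 + 129.511 = 163.954 m² sabins.
V = 720 m³. Required absorption A₂ = 0.161 × 720 / 0.30 = 386.400 sabins.
ΔA = A₂ − A₁ = 386.400 − 163.954 = 222.4 sabins.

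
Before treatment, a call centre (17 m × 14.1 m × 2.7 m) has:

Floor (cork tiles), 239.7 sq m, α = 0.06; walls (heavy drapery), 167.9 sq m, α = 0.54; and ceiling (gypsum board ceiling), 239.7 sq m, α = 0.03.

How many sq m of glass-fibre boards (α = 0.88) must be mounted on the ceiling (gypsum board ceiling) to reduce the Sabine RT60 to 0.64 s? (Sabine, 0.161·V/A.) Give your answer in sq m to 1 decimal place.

Total absorption A₁ = 239.7*0.06 + 167.9*0.54 + 239.7*0.03
  = 14.382 + 90.666 + 7.191 = 112.239 sq m sabins.
Required A₂ = 0.161·647.19/0.64 = 162.809 sabins.
ΔA needed = 162.809 − 112.239 = 50.570 sabins.
Each sq m of panel replacing the ceiling (gypsum board ceiling) adds (0.88 − 0.03) = 0.85 sabins.
Panel area = 50.570 / 0.85 = 59.5 sq m.

59.5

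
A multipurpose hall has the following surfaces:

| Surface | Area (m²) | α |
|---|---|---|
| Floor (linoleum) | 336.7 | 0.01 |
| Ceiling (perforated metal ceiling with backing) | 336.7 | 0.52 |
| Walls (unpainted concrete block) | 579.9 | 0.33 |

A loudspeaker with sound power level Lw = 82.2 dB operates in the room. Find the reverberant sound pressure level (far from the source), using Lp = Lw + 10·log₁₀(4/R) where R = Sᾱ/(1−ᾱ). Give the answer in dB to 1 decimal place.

61.0 dB

A = 369.818 sabins; S = 1253.3 m².
ᾱ = 369.818/1253.3 = 0.2951; R = Sᾱ/(1−ᾱ) = 369.818/(1−0.2951) = 524.639 m².
Lp = 82.2 + 10·log₁₀(4/524.639) = 82.2 + (-21.18) = 61.0 dB.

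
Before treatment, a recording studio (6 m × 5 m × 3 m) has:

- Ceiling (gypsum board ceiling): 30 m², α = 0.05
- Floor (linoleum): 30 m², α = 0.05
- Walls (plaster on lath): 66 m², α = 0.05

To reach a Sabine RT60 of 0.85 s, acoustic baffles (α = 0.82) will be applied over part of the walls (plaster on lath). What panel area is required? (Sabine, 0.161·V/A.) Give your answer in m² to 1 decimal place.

A₁ = Σ Sᵢαᵢ = 30·0.05 + 30·0.05 + 66·0.05 = 6.300 sabins.
V = 90 m³. Target absorption A₂ = 0.161 × 90 / 0.85 = 17.047 sabins.
Absorption to add: 17.047 − 6.300 = 10.747 sabins.
Each m² of panel replacing the walls (plaster on lath) adds (0.82 − 0.05) = 0.77 sabins.
Panel area = 10.747 / 0.77 = 14.0 m².

14.0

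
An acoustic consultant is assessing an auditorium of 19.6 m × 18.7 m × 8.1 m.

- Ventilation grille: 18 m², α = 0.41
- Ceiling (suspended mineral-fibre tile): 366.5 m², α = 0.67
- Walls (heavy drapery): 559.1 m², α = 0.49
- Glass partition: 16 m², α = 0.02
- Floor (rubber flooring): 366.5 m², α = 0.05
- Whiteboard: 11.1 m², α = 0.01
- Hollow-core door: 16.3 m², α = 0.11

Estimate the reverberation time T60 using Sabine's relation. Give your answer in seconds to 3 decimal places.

0.873 sec

A = Σ Sᵢαᵢ = 18×0.41 + 366.5×0.67 + 559.1×0.49 + 16×0.02 + 366.5×0.05 + 11.1×0.01 + 16.3×0.11 = 547.443 sabins.
Volume V = 19.6 × 18.7 × 8.1 = 2968.812 m³.
Sabine: RT60 = 0.161 × 2968.812 / 547.443 = 0.873 s.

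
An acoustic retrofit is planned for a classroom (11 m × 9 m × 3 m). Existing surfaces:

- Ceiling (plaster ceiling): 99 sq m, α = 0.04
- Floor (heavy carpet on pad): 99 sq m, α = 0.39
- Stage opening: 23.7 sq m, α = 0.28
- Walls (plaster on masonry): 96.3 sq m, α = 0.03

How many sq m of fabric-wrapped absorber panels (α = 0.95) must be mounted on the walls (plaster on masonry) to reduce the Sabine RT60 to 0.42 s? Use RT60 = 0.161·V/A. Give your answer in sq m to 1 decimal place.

67.1

Equivalent absorption area: A₁ = 99*0.04 + 99*0.39 + 23.7*0.28 + 96.3*0.03 = 52.095 sq m.
V = 297 m³. Target absorption A₂ = 0.161 × 297 / 0.42 = 113.850 sabins.
ΔA needed = 113.850 − 52.095 = 61.755 sabins.
Net gain per sq m: Δα = 0.95 − 0.03 = 0.92.
Panel area = 61.755 / 0.92 = 67.1 sq m.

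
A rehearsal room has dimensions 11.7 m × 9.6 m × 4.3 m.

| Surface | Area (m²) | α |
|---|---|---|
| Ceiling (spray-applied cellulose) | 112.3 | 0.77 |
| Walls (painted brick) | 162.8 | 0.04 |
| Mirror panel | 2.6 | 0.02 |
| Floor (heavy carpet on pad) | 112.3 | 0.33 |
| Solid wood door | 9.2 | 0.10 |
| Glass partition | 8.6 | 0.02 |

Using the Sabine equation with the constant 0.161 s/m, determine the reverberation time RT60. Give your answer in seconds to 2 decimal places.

0.59 s

Equivalent absorption area: A = 112.3*0.77 + 162.8*0.04 + 2.6*0.02 + 112.3*0.33 + 9.2*0.10 + 8.6*0.02 = 131.186 m².
Volume V = 11.7 × 9.6 × 4.3 = 482.976 m³.
T = 0.161 V/A = 0.161·482.976/131.186 = 0.59 s.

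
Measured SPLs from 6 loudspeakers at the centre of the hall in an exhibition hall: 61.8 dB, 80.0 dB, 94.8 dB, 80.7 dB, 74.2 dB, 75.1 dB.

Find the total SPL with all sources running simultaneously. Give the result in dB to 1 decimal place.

95.2 dB

Sum in the linear (power) domain: Σ 10^(Lᵢ/10) = 10^(61.8/10) + 10^(80.0/10) + 10^(94.8/10) + 10^(80.7/10) + 10^(74.2/10) + 10^(75.1/10) = 3.298e+09.
Back to dB: 10·log₁₀ Σ = 95.2 dB.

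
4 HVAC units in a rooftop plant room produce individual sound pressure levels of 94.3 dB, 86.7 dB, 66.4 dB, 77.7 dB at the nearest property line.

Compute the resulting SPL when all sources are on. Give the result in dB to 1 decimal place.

Sum in the linear (power) domain: Σ 10^(Lᵢ/10) = 10^(94.3/10) + 10^(86.7/10) + 10^(66.4/10) + 10^(77.7/10) = 3.223e+09.
Combined level = 10 log₁₀(3.223e+09) = 95.1 dB.

95.1 dB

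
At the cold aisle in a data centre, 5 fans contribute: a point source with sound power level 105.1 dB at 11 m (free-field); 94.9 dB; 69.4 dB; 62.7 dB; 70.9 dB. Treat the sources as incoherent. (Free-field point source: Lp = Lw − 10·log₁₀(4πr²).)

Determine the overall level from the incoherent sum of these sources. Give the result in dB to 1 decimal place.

Source at 11 m: Lp = 105.1 − 10·log₁₀(4π·11²) = 105.1 − 10·log₁₀(1520.531) = 73.3 dB.
Sum in the linear (power) domain: Σ 10^(Lᵢ/10) = 10^(73.3/10) + 10^(94.9/10) + 10^(69.4/10) + 10^(62.7/10) + 10^(70.9/10) = 3.135e+09.
Combined level = 10 log₁₀(3.135e+09) = 95.0 dB.

95.0 dB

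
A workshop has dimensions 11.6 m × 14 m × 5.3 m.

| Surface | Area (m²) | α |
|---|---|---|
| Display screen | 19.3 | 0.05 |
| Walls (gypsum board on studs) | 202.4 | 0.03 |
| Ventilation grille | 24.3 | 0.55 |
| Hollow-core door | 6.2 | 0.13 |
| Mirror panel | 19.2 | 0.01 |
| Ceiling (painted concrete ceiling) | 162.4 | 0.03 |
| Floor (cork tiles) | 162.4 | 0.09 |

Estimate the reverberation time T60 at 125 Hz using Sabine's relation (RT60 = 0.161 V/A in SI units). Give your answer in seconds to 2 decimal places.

Summing Sᵢαᵢ: 0.965 + 6.072 + 13.365 + 0.806 + 0.192 + 4.872 + 14.616 → A = 40.888 sabins.
Room volume: 860.72 m³.
Sabine: RT60 = 0.161 × 860.72 / 40.888 = 3.39 s.

3.39 s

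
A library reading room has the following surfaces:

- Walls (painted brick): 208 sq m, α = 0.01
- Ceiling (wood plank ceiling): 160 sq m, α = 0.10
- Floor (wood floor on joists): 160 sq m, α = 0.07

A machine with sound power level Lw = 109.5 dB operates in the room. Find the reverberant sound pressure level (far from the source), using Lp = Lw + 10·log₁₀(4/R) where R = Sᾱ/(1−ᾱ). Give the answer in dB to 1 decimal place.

100.6 dB

Σ(Sᵢαᵢ) = 208·0.01 + 160·0.10 + 160·0.07 = 29.280; total area S = 528.0 sq m.
ᾱ = 0.0555, so room constant R = A/(1−ᾱ) = 31.001 sq m.
Lp = Lw + 10 log₁₀(4/R) = 109.5 -8.89 = 100.6 dB.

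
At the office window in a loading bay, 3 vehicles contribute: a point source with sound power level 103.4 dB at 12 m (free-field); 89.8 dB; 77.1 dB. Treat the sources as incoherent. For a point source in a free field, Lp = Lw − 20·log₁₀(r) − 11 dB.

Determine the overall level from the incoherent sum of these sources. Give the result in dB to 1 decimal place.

90.1 dB

Source at 12 m: Lp = 103.4 − 20·log₁₀(12) − 11 = 70.8 dB.
Sum in the linear (power) domain: Σ 10^(Lᵢ/10) = 10^(70.8/10) + 10^(89.8/10) + 10^(77.1/10) = 1.018e+09.
L_total = 10·log₁₀(1.018e+09) = 90.1 dB.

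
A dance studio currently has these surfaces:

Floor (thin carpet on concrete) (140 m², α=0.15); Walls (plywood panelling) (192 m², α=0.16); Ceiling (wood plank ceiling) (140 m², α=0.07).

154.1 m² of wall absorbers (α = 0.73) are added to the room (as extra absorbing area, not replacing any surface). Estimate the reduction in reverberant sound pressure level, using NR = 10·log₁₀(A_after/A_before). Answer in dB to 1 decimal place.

Summing Sᵢαᵢ: 21.000 + 30.720 + 9.800 → A_before = 61.520 sabins.
Treatment contributes 154.1·0.73 = 112.493 sabins.
A_after = 61.520 + 112.493 = 174.013 sabins.
NR = 10·log₁₀(174.013/61.520) = 4.5 dB.

4.5 dB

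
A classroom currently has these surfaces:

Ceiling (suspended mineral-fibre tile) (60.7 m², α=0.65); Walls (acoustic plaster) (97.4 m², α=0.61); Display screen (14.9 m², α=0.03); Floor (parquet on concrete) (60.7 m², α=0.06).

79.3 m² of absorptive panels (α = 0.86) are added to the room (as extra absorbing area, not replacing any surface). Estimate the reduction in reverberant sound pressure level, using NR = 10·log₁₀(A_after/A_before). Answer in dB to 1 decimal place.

A_before = Σ Sᵢαᵢ = 60.7×0.65 + 97.4×0.61 + 14.9×0.03 + 60.7×0.06 = 102.958 sabins.
Added absorption = 79.3 × 0.86 = 68.198 sabins.
New total A_after = 171.156 sabins.
NR = 10·log₁₀(171.156/102.958) = 2.2 dB.

2.2 dB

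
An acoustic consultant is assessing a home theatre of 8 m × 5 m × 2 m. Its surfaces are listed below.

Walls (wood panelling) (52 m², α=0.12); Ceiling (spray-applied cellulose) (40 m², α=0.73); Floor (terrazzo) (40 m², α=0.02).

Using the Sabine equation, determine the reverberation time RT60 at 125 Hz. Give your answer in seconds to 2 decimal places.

0.36 sec

Equivalent absorption area: A = 52·0.12 + 40·0.73 + 40·0.02 = 36.240 m².
V = 8·5·2 = 80 m³.
RT60 = 0.161 · V / A = 0.161 × 80 / 36.240 = 0.36 s.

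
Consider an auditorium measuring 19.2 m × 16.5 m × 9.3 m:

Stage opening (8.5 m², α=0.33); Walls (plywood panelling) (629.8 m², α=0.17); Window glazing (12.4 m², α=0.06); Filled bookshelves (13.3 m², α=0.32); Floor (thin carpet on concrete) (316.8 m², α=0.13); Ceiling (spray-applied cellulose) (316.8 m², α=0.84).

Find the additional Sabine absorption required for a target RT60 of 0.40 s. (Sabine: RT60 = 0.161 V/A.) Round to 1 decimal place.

763.7 sabins

A₁ = Σ Sᵢαᵢ = 8.5·0.33 + 629.8·0.17 + 12.4·0.06 + 13.3·0.32 + 316.8·0.13 + 316.8·0.84 = 422.167 sabins.
V = 2946.24 m³. Required absorption A₂ = 0.161 × 2946.24 / 0.40 = 1185.862 sabins.
Shortfall: 1185.862 − 422.167 = 763.7 sabins.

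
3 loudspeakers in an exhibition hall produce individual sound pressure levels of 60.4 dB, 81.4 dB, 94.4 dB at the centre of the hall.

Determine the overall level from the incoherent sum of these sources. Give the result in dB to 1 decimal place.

94.6 dB

Converting to relative power and adding: 10^(60.4/10) + 10^(81.4/10) + 10^(94.4/10) = 2.893e+09.
Combined level = 10 log₁₀(2.893e+09) = 94.6 dB.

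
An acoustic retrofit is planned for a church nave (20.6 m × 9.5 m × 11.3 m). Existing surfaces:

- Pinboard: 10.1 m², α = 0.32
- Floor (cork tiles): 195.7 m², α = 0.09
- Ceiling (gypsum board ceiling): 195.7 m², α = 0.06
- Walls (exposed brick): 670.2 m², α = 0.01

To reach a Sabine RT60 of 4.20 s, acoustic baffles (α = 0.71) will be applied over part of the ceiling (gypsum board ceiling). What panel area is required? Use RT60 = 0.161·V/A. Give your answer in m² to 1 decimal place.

70.0

Equivalent absorption area: A₁ = 10.1×0.32 + 195.7×0.09 + 195.7×0.06 + 670.2×0.01 = 39.289 m².
V = 2211.41 m³. Target absorption A₂ = 0.161 × 2211.41 / 4.20 = 84.771 sabins.
ΔA needed = 84.771 − 39.289 = 45.482 sabins.
Net gain per m²: Δα = 0.71 − 0.06 = 0.65.
Panel area = 45.482 / 0.65 = 70.0 m².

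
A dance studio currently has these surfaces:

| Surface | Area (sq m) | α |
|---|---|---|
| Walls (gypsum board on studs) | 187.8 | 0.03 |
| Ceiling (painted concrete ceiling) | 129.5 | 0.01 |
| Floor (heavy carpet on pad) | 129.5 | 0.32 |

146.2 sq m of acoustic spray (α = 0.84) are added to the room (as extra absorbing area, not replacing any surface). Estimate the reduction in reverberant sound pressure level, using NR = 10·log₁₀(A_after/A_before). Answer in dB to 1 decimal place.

5.5 dB

Total absorption A_before = 187.8×0.03 + 129.5×0.01 + 129.5×0.32
  = 5.634 + 1.295 + 41.440 = 48.369 sq m sabins.
Added absorption = 146.2 × 0.84 = 122.808 sabins.
New total A_after = 171.177 sabins.
NR = 10·log₁₀(171.177/48.369) = 5.5 dB.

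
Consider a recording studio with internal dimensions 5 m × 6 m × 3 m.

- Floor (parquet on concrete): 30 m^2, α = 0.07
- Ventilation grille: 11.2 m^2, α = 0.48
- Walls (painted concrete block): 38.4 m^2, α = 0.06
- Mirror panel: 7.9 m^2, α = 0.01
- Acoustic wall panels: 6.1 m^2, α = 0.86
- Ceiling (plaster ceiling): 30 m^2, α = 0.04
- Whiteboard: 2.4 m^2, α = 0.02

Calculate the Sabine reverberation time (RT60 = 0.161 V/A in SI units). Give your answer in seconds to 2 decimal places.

A = Σ Sᵢαᵢ = 30×0.07 + 11.2×0.48 + 38.4×0.06 + 7.9×0.01 + 6.1×0.86 + 30×0.04 + 2.4×0.02 = 16.353 sabins.
Volume V = 5 × 6 × 3 = 90 m³.
T = 0.161 V/A = 0.161·90/16.353 = 0.89 s.

0.89 s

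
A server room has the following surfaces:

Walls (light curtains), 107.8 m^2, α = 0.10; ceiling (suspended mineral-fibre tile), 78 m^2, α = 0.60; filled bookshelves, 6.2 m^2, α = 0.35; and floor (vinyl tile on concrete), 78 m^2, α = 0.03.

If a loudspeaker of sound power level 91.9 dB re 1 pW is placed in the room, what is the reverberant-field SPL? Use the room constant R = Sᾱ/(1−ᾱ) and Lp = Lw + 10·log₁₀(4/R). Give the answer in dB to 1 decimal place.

A = 62.090 sabins; S = 270.0 m^2.
ᾱ = 62.090/270.0 = 0.2300; R = Sᾱ/(1−ᾱ) = 62.090/(1−0.2300) = 80.636 m^2.
Lp = 91.9 + 10·log₁₀(4/80.636) = 91.9 + (-13.04) = 78.9 dB.

78.9 dB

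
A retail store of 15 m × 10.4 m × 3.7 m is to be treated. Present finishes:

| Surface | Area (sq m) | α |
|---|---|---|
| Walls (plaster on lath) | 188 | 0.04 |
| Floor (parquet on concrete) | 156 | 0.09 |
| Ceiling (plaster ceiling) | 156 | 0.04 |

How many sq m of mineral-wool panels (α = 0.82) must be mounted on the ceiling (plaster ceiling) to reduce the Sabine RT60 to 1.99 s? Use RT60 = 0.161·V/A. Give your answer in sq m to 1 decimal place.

Equivalent absorption area: A₁ = 188×0.04 + 156×0.09 + 156×0.04 = 27.800 sq m.
Required A₂ = 0.161·577.2/1.99 = 46.698 sabins.
ΔA needed = 46.698 − 27.800 = 18.898 sabins.
Net gain per sq m: Δα = 0.82 − 0.04 = 0.78.
Panel area = 18.898 / 0.78 = 24.2 sq m.

24.2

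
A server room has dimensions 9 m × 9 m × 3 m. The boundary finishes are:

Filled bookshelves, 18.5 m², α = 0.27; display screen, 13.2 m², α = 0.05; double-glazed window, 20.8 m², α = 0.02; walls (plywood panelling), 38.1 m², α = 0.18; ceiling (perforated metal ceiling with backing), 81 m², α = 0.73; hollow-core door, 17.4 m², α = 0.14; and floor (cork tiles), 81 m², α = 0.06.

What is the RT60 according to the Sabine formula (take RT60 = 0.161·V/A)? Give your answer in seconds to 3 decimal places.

0.493 s

Total absorption A = 18.5*0.27 + 13.2*0.05 + 20.8*0.02 + 38.1*0.18 + 81*0.73 + 17.4*0.14 + 81*0.06
  = 4.995 + 0.660 + 0.416 + 6.858 + 59.130 + 2.436 + 4.860 = 79.355 m² sabins.
V = 9·9·3 = 243 m³.
Sabine: RT60 = 0.161 × 243 / 79.355 = 0.493 s.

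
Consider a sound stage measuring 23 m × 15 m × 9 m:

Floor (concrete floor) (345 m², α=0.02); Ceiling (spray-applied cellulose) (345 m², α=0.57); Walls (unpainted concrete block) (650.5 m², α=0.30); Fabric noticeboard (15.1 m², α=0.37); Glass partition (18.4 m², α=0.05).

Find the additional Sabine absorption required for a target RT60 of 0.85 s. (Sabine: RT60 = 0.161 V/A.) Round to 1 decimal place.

182.9 sabins

Total absorption A₁ = 345*0.02 + 345*0.57 + 650.5*0.30 + 15.1*0.37 + 18.4*0.05
  = 6.900 + 196.650 + 195.150 + 5.587 + 0.920 = 405.207 m² sabins.
For T = 0.85 s, need A₂ = 0.161·V/T = 0.161·3105/0.85 = 588.124 sabins.
Additional absorption ΔA = 588.124 − 405.207 = 182.9 sabins.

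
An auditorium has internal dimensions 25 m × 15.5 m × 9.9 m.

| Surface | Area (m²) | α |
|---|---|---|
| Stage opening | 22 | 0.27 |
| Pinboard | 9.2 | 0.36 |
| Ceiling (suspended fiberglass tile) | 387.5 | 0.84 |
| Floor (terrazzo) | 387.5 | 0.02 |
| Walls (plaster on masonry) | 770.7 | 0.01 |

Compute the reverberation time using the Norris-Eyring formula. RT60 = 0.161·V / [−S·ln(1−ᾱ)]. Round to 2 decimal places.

1.56 seconds

Total surface area S = 22 + 9.2 + 387.5 + 387.5 + 770.7 = 1576.9 m².
Σ(Sᵢαᵢ) = 22×0.27 + 9.2×0.36 + 387.5×0.84 + 387.5×0.02 + 770.7×0.01 = 350.209.
ᾱ = 350.209 / 1576.9 = 0.2221.
Eyring denominator: −S ln(1−ᾱ) = 396.050.
V = 25 × 15.5 × 9.9 = 3836.25 m³.
T = 0.161·V/[−S·ln(1−ᾱ)] = 0.161·3836.25/396.050 = 1.56 s.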